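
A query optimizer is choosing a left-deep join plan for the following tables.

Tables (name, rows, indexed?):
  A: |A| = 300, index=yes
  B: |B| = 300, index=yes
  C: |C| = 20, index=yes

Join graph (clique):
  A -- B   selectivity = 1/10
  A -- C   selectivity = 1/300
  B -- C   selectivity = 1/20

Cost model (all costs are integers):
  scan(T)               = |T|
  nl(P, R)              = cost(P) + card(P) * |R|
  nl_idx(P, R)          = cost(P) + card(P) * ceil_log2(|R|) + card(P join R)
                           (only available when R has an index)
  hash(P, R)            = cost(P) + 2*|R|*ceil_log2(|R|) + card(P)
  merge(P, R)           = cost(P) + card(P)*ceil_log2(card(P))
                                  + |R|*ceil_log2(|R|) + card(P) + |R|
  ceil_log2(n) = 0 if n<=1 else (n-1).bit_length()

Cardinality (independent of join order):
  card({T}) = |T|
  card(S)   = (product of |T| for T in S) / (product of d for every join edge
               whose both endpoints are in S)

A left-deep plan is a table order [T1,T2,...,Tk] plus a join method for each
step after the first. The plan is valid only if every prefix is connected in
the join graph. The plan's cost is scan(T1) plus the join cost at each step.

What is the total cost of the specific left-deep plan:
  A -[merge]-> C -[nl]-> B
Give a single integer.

9420

step 1: scan A: cost=300, card=300
step 2: join C via merge
    card(P join C) = 300*20/(300) = 20
    cost = 300 + 300*9 + 20*5 + 300 + 20 = 3420
step 3: join B via nl
    card(P join B) = 20*300/(10*20) = 30
    cost = 3420 + 20*300 = 9420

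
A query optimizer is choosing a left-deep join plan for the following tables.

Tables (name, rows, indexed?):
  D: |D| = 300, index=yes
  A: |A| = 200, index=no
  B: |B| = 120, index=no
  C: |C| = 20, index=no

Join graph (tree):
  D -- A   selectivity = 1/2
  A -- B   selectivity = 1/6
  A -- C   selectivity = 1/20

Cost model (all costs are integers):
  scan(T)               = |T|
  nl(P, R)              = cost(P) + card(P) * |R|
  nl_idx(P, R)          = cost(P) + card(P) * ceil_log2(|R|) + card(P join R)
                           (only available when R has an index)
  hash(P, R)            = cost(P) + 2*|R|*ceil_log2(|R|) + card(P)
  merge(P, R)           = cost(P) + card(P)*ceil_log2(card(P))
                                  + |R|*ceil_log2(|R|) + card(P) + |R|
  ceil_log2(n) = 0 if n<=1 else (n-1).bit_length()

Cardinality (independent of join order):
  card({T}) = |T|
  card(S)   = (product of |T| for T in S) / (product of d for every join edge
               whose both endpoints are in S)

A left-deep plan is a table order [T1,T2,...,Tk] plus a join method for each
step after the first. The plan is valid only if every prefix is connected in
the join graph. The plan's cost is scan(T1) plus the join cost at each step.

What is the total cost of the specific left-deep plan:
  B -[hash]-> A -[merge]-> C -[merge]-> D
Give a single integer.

110560

step 1: scan B: cost=120, card=120
step 2: join A via hash
    card(P join A) = 120*200/(6) = 4000
    cost = 120 + 2*200*8 + 120 = 3440
step 3: join C via merge
    card(P join C) = 4000*20/(20) = 4000
    cost = 3440 + 4000*12 + 20*5 + 4000 + 20 = 55560
step 4: join D via merge
    card(P join D) = 4000*300/(2) = 600000
    cost = 55560 + 4000*12 + 300*9 + 4000 + 300 = 110560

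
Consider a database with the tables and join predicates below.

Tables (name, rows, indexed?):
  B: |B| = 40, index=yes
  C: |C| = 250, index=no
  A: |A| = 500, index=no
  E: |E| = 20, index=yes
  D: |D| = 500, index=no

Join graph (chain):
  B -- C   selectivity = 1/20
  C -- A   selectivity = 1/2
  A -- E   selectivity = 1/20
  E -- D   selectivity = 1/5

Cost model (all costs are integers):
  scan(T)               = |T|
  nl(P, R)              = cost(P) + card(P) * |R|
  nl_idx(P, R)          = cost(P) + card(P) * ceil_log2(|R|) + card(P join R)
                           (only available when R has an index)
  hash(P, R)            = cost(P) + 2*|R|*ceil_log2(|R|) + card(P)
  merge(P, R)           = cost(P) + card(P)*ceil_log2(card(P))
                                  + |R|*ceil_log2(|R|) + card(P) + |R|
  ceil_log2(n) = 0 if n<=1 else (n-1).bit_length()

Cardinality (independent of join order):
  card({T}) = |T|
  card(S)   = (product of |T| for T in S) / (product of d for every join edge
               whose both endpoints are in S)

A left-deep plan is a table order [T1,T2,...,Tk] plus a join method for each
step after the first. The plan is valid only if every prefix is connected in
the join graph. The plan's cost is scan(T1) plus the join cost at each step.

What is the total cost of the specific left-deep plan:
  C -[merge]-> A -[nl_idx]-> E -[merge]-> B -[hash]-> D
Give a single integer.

step 1: scan C: cost=250, card=250
step 2: join A via merge
    card(P join A) = 250*500/(2) = 62500
    cost = 250 + 250*8 + 500*9 + 250 + 500 = 7500
step 3: join E via nl_idx
    card(P join E) = 62500*20/(20) = 62500
    cost = 7500 + 62500*5 + 62500 = 382500
step 4: join B via merge
    card(P join B) = 62500*40/(20) = 125000
    cost = 382500 + 62500*16 + 40*6 + 62500 + 40 = 1445280
step 5: join D via hash
    card(P join D) = 125000*500/(5) = 12500000
    cost = 1445280 + 2*500*9 + 125000 = 1579280

1579280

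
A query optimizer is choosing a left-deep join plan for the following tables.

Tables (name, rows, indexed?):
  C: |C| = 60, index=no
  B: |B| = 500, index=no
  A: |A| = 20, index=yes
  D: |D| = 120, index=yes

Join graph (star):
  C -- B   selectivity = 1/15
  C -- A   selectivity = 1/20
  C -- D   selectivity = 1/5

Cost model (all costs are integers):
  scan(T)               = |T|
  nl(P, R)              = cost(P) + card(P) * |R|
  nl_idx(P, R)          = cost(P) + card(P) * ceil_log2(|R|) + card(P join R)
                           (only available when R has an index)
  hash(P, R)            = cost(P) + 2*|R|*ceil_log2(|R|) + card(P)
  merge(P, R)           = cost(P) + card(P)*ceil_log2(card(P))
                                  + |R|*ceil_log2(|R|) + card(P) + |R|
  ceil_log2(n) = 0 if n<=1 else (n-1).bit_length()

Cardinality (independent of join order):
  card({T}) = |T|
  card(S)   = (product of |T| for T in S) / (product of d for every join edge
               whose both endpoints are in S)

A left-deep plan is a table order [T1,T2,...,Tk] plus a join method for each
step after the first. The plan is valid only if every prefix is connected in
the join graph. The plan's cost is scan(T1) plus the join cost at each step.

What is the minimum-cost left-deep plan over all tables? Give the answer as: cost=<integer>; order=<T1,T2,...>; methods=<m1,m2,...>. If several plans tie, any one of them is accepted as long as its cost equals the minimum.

cost=7600; order=B,C,A,D; methods=hash,hash,hash

Selinger DP (subsets sized 1..n):
  {C}: scan cost=60, card=60
  {B}: scan cost=500, card=500
  {A}: scan cost=20, card=20
  {D}: scan cost=120, card=120
  {BC}: card=2000; try (C,hash)→1720, (B,merge)→5480, (C,merge)→5920, (B,hash)→9120, (B,nl)→30060, (C,nl)→30500; best=1720 via (C,hash)
  {AC}: card=60; try (A,hash)→320, (A,nl_idx)→420, (C,merge)→560, (A,merge)→600, (C,hash)→760, (C,nl)→1220 …(+1); best=320 via (A,hash)
  {CD}: card=1440; try (C,hash)→960, (D,merge)→1440, (C,merge)→1500, (D,hash)→1800, (D,nl_idx)→1920, (D,nl)→7260 …(+1); best=960 via (C,hash)
  {ABC}: card=2000; try (A,hash)→3920, (B,merge)→5740, (B,hash)→9380, (A,nl_idx)→13720, (A,merge)→25840, (B,nl)→30320 …(+1); best=3920 via (A,hash)
  {BCD}: card=48000; try (D,hash)→5400, (B,hash)→11400, (B,merge)→23240, (D,merge)→26680, (D,nl_idx)→63720, (D,nl)→241720 …(+1); best=5400 via (D,hash)
  {ACD}: card=1440; try (D,merge)→1700, (D,hash)→2060, (D,nl_idx)→2180, (A,hash)→2600, (D,nl)→7520, (A,nl_idx)→9600 …(+2); best=1700 via (D,merge)
  {ABCD}: card=48000; try (D,hash)→7600, (B,hash)→12140, (B,merge)→23980, (D,merge)→28880, (A,hash)→53600, (D,nl_idx)→65920 …(+5); best=7600 via (D,hash)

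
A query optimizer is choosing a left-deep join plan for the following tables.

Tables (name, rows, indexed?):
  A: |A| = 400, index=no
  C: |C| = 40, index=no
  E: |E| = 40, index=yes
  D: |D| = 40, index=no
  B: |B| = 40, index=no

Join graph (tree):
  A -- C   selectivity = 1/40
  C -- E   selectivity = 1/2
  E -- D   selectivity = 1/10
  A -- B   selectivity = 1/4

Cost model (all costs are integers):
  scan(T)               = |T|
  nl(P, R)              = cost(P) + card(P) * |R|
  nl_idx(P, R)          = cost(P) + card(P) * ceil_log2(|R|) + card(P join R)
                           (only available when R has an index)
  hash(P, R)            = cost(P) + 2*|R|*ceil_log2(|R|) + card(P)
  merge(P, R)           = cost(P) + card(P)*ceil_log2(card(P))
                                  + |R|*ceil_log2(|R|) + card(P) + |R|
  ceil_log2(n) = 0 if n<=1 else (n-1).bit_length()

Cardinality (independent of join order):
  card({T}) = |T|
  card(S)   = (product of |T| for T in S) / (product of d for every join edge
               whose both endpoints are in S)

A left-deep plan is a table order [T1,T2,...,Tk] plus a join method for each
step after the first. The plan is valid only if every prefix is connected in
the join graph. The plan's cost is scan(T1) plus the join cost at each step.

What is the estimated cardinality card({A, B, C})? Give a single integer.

Tables in S: A(400), B(40), C(40)
Edges inside S: A-C(d=40), A-B(d=4)
numerator = 400 * 40 * 40 = 640000
denominator = 40 * 4 = 160
card(S) = 640000 / 160 = 4000

4000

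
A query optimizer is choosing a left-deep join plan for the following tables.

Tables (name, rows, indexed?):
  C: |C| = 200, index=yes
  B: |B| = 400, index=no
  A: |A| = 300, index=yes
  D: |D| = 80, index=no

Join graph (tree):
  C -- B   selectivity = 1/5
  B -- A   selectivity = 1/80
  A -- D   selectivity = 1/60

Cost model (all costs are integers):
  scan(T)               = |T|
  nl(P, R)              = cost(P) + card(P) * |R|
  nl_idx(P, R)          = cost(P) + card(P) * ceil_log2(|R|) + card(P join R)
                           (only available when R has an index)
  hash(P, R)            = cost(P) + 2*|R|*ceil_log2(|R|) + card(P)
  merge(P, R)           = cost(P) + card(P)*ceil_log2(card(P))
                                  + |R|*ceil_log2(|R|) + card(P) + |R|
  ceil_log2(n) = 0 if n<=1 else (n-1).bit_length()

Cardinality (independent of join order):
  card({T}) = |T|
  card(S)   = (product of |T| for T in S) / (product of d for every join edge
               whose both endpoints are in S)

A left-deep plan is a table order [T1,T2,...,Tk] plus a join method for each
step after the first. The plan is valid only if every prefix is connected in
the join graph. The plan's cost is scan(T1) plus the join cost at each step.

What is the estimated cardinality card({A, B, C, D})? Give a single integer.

Tables in S: A(300), B(400), C(200), D(80)
Edges inside S: C-B(d=5), B-A(d=80), A-D(d=60)
numerator = 300 * 400 * 200 * 80 = 1920000000
denominator = 5 * 80 * 60 = 24000
card(S) = 1920000000 / 24000 = 80000

80000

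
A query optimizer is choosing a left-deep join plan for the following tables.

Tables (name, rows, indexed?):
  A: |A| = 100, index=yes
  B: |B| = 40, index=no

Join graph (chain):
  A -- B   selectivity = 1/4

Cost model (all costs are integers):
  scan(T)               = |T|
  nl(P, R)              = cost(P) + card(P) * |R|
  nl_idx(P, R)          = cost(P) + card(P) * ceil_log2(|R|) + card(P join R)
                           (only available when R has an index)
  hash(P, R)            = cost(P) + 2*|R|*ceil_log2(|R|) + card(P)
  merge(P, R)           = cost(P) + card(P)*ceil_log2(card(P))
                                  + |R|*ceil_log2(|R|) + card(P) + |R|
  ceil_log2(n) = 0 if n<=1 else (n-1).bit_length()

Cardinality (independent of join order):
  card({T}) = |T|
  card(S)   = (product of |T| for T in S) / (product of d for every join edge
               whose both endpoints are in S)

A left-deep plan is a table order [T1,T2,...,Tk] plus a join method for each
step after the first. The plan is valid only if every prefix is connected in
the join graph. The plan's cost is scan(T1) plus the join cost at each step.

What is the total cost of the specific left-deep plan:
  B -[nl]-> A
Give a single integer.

4040

step 1: scan B: cost=40, card=40
step 2: join A via nl
    card(P join A) = 40*100/(4) = 1000
    cost = 40 + 40*100 = 4040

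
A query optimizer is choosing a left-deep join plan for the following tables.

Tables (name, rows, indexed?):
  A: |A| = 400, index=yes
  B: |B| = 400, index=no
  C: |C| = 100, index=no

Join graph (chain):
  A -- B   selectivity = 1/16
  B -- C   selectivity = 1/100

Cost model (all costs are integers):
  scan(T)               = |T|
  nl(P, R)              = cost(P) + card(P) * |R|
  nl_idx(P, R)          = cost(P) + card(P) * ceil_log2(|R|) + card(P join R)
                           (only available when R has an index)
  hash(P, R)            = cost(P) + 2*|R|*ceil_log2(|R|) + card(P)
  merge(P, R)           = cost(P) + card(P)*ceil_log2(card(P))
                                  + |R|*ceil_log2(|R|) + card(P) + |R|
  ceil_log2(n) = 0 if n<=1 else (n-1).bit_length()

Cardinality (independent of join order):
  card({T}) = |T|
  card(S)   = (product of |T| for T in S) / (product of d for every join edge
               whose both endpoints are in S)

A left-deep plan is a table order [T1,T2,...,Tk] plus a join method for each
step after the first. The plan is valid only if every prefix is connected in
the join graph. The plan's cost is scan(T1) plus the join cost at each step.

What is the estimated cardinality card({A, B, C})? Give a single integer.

Tables in S: A(400), B(400), C(100)
Edges inside S: A-B(d=16), B-C(d=100)
numerator = 400 * 400 * 100 = 16000000
denominator = 16 * 100 = 1600
card(S) = 16000000 / 1600 = 10000

10000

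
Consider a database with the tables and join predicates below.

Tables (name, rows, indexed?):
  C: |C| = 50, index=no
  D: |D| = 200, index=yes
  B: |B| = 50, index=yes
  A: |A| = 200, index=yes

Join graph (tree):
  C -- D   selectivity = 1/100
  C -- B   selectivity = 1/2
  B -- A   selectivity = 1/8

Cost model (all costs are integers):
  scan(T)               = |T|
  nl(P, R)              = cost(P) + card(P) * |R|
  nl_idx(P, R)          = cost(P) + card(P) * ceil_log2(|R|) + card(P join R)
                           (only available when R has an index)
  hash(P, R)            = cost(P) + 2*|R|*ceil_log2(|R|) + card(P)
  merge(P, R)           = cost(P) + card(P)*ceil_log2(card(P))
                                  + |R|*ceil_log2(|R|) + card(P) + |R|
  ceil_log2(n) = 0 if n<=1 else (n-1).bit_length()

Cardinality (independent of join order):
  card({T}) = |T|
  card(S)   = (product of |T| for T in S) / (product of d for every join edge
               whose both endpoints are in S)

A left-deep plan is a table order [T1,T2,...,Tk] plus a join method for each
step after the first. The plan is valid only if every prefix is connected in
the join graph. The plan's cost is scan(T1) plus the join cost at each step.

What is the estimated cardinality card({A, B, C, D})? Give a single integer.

Tables in S: A(200), B(50), C(50), D(200)
Edges inside S: C-D(d=100), C-B(d=2), B-A(d=8)
numerator = 200 * 50 * 50 * 200 = 100000000
denominator = 100 * 2 * 8 = 1600
card(S) = 100000000 / 1600 = 62500

62500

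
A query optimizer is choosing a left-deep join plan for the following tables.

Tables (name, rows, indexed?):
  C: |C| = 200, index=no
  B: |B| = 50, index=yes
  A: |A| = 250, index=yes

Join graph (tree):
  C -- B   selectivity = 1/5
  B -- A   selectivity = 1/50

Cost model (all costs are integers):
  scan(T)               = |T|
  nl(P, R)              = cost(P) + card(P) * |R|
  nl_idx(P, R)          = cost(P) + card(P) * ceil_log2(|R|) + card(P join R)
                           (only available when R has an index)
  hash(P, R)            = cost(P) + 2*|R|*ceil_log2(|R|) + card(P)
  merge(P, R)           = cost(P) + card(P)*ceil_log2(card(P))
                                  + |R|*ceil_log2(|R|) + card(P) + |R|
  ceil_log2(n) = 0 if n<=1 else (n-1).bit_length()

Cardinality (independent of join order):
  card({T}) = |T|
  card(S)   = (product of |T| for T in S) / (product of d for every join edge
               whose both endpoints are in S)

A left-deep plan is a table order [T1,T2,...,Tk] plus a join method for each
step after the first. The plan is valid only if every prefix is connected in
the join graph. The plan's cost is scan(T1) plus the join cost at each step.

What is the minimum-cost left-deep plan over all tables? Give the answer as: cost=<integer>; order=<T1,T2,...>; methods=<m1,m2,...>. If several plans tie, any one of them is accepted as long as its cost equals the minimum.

cost=4150; order=B,A,C; methods=nl_idx,hash

Selinger DP (subsets sized 1..n):
  {C}: scan cost=200, card=200
  {B}: scan cost=50, card=50
  {A}: scan cost=250, card=250
  {BC}: card=2000; try (B,hash)→1000, (C,merge)→2200, (B,merge)→2350, (C,hash)→3300, (B,nl_idx)→3400, (C,nl)→10050 …(+1); best=1000 via (B,hash)
  {AB}: card=250; try (A,nl_idx)→700, (B,hash)→1100, (B,nl_idx)→2000, (A,merge)→2650, (B,merge)→2850, (A,hash)→4100 …(+2); best=700 via (A,nl_idx)
  {ABC}: card=10000; try (C,hash)→4150, (C,merge)→4750, (A,hash)→7000, (A,nl_idx)→27000, (A,merge)→27250, (C,nl)→50700 …(+1); best=4150 via (C,hash)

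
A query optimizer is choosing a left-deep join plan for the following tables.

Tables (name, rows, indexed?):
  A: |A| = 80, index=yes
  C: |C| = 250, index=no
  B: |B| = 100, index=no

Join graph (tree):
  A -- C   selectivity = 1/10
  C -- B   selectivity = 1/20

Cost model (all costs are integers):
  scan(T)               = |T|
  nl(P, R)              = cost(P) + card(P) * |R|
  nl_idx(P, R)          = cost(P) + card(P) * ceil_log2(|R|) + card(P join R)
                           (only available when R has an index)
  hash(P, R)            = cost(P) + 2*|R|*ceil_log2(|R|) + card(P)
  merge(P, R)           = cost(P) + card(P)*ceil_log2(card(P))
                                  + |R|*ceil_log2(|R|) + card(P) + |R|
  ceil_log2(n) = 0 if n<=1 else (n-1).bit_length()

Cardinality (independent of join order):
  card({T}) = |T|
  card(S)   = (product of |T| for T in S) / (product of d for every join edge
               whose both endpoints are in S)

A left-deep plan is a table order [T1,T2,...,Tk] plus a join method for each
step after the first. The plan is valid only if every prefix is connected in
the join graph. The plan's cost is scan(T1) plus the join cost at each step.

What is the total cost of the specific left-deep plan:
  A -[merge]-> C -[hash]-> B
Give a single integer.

6370

step 1: scan A: cost=80, card=80
step 2: join C via merge
    card(P join C) = 80*250/(10) = 2000
    cost = 80 + 80*7 + 250*8 + 80 + 250 = 2970
step 3: join B via hash
    card(P join B) = 2000*100/(20) = 10000
    cost = 2970 + 2*100*7 + 2000 = 6370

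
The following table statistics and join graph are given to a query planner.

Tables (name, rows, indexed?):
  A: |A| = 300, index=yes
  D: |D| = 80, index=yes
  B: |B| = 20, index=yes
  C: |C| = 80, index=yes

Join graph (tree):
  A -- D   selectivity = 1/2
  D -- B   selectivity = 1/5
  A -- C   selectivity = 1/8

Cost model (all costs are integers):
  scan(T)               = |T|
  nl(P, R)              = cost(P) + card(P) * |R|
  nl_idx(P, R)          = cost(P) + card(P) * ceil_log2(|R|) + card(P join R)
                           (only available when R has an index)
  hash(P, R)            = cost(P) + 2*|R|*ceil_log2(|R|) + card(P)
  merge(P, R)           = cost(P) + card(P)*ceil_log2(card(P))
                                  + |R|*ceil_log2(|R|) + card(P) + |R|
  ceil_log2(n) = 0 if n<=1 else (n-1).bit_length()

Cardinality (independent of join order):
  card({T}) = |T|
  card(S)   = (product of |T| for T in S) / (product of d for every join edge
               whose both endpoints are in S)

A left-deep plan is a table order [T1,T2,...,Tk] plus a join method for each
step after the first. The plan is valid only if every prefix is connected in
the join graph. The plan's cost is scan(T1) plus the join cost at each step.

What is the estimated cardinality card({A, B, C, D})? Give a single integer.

Tables in S: A(300), B(20), C(80), D(80)
Edges inside S: A-D(d=2), D-B(d=5), A-C(d=8)
numerator = 300 * 20 * 80 * 80 = 38400000
denominator = 2 * 5 * 8 = 80
card(S) = 38400000 / 80 = 480000

480000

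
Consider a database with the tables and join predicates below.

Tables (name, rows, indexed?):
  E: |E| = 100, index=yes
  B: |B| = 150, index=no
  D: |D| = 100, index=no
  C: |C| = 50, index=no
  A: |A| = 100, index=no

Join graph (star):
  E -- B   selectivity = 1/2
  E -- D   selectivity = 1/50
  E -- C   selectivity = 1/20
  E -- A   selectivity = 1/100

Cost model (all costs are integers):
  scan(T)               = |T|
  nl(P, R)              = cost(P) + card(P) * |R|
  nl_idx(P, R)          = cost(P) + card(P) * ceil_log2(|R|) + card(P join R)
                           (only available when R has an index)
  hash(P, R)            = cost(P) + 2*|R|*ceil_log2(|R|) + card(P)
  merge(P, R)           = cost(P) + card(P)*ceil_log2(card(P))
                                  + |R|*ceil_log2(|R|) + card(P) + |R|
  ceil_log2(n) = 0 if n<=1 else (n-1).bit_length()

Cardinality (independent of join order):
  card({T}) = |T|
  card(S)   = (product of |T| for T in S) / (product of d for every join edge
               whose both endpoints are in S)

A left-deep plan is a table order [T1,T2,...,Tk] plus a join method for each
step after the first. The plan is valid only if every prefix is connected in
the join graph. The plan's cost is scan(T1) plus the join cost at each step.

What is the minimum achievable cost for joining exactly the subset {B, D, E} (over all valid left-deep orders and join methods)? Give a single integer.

Selinger DP over subsets of {B,D,E}:
  {E}: scan cost=100, card=100
  {B}: scan cost=150, card=150
  {D}: scan cost=100, card=100
  {BE}: card=7500; try (E,hash)→1700, (B,merge)→2250, (E,merge)→2300, (B,hash)→2600, (E,nl_idx)→8700, (B,nl)→15100 …(+1); best=1700 via (E,hash)
  {DE}: card=200; try (E,nl_idx)→1000, (E,hash)→1600, (D,hash)→1600, (E,merge)→1700, (D,merge)→1700, (E,nl)→10100 …(+1); best=1000 via (E,nl_idx)
  {BDE}: card=15000; try (B,hash)→3600, (B,merge)→4150, (D,hash)→10600, (B,nl)→31000, (D,merge)→107500, (D,nl)→751700; best=3600 via (B,hash)

3600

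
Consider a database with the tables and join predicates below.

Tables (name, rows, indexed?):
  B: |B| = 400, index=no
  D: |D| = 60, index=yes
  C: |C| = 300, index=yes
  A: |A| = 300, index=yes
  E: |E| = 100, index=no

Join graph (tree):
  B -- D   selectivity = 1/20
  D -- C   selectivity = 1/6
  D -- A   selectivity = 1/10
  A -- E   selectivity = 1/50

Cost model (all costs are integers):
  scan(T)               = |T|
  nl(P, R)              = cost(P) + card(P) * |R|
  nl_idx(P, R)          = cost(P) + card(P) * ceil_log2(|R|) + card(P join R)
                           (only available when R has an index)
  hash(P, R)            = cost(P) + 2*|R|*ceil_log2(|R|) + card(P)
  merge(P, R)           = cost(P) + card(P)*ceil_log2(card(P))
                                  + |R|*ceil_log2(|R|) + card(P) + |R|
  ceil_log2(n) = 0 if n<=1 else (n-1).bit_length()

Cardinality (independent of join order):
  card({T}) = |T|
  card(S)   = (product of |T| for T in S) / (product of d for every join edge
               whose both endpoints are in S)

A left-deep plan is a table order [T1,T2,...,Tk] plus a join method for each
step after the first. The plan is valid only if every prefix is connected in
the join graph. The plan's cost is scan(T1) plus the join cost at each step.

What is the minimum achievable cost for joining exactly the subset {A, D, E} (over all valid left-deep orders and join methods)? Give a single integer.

Selinger DP over subsets of {A,D,E}:
  {D}: scan cost=60, card=60
  {A}: scan cost=300, card=300
  {E}: scan cost=100, card=100
  {AD}: card=1800; try (D,hash)→1320, (A,nl_idx)→2400, (A,merge)→3480, (D,merge)→3720, (D,nl_idx)→3900, (A,hash)→5520 …(+2); best=1320 via (D,hash)
  {AE}: card=600; try (A,nl_idx)→1600, (E,hash)→2000, (A,merge)→3900, (E,merge)→4100, (A,hash)→5600, (A,nl)→30100 …(+1); best=1600 via (A,nl_idx)
  {ADE}: card=3600; try (D,hash)→2920, (E,hash)→4520, (D,merge)→8620, (D,nl_idx)→8800, (E,merge)→23720, (D,nl)→37600 …(+1); best=2920 via (D,hash)

2920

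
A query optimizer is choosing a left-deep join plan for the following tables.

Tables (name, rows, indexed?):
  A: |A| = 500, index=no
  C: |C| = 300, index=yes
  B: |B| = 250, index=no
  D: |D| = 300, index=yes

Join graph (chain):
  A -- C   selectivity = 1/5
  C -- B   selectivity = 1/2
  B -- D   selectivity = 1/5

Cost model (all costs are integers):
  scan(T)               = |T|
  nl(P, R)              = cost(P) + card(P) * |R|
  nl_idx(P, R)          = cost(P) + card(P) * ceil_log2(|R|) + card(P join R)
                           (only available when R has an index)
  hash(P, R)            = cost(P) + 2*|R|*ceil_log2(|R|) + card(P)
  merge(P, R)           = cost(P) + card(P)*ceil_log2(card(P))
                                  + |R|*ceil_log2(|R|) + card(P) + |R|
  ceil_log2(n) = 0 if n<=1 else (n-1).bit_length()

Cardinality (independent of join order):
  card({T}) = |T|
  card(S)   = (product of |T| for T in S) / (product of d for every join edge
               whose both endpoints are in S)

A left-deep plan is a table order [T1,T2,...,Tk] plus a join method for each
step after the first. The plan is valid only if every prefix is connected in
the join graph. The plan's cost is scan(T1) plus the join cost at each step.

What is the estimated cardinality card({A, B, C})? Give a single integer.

3750000

Tables in S: A(500), B(250), C(300)
Edges inside S: A-C(d=5), C-B(d=2)
numerator = 500 * 250 * 300 = 37500000
denominator = 5 * 2 = 10
card(S) = 37500000 / 10 = 3750000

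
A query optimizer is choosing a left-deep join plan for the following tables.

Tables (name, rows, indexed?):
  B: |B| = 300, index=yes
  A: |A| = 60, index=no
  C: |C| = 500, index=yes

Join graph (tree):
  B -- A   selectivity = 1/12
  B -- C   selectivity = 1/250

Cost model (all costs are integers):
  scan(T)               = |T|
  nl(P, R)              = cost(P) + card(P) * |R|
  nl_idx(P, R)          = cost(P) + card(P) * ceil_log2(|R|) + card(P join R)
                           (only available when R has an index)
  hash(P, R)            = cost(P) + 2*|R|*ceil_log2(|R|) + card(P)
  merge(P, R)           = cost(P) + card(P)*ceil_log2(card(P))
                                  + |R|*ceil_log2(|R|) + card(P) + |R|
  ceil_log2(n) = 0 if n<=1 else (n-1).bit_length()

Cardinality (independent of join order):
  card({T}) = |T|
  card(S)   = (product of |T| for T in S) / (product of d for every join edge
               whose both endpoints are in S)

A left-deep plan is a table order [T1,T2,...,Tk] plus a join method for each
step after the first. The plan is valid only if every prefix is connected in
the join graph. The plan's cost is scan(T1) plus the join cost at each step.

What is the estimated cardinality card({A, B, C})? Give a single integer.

Tables in S: A(60), B(300), C(500)
Edges inside S: B-A(d=12), B-C(d=250)
numerator = 60 * 300 * 500 = 9000000
denominator = 12 * 250 = 3000
card(S) = 9000000 / 3000 = 3000

3000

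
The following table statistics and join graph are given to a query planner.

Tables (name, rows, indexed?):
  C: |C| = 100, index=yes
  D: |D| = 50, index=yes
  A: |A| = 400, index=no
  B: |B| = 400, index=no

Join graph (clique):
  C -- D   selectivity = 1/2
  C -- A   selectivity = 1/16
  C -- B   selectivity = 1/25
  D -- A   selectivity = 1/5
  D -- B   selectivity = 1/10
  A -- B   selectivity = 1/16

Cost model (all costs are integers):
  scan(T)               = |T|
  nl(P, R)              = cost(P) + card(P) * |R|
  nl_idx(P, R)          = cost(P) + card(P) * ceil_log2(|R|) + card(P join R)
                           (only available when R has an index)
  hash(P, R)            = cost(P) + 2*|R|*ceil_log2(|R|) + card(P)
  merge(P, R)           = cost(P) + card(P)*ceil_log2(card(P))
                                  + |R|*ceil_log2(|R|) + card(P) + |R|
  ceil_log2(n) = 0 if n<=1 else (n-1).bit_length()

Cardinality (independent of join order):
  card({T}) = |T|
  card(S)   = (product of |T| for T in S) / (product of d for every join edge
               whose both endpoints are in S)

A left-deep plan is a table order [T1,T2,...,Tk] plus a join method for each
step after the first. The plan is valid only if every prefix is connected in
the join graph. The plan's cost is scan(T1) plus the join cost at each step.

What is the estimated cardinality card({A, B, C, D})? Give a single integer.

1250

Tables in S: A(400), B(400), C(100), D(50)
Edges inside S: C-D(d=2), C-A(d=16), C-B(d=25), D-A(d=5), D-B(d=10), A-B(d=16)
numerator = 400 * 400 * 100 * 50 = 800000000
denominator = 2 * 16 * 25 * 5 * 10 * 16 = 640000
card(S) = 800000000 / 640000 = 1250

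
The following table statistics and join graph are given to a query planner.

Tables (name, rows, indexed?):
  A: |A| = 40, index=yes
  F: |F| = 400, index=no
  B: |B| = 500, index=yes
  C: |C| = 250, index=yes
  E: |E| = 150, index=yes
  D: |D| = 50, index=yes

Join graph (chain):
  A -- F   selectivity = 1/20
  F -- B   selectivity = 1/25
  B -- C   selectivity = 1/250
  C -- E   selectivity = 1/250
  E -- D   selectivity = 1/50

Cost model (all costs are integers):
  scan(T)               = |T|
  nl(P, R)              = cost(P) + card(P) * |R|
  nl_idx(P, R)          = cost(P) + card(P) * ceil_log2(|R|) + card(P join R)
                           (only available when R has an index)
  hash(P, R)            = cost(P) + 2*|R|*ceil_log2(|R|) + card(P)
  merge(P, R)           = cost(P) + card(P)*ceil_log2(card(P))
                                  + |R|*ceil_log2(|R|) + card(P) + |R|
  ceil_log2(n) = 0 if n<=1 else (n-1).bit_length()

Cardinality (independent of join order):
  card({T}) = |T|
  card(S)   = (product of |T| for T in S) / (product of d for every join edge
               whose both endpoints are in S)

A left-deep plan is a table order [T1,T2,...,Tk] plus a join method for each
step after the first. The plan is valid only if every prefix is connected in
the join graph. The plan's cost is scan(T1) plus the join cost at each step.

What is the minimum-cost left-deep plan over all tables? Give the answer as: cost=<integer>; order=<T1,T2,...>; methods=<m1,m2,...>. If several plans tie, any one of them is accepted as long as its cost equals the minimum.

cost=15880; order=D,E,C,B,F,A; methods=nl_idx,nl_idx,nl_idx,merge,hash

Selinger DP (subsets sized 1..n):
  {A}: scan cost=40, card=40
  {F}: scan cost=400, card=400
  {B}: scan cost=500, card=500
  {C}: scan cost=250, card=250
  {E}: scan cost=150, card=150
  {D}: scan cost=50, card=50
  {AF}: card=800; try (A,hash)→1280, (A,nl_idx)→3600, (F,merge)→4320, (A,merge)→4680, (F,hash)→7280, (F,nl)→16040 …(+1); best=1280 via (A,hash)
  {BF}: card=8000; try (F,hash)→8200, (B,merge)→9400, (F,merge)→9500, (B,hash)→9800, (B,nl_idx)→12000, (B,nl)→200400 …(+1); best=8200 via (F,hash)
  {BC}: card=500; try (B,nl_idx)→3000, (C,hash)→5000, (C,nl_idx)→5000, (B,merge)→7500, (C,merge)→7750, (B,hash)→9500 …(+2); best=3000 via (B,nl_idx)
  {CE}: card=150; try (C,nl_idx)→1500, (E,nl_idx)→2400, (E,hash)→2900, (C,merge)→3750, (E,merge)→3850, (C,hash)→4300 …(+2); best=1500 via (C,nl_idx)
  {DE}: card=150; try (E,nl_idx)→600, (D,hash)→900, (D,nl_idx)→1200, (E,merge)→1750, (D,merge)→1850, (E,hash)→2500 …(+2); best=600 via (E,nl_idx)
  {ABF}: card=16000; try (B,hash)→11080, (B,merge)→15080, (A,hash)→16680, (B,nl_idx)→24480, (A,nl_idx)→72200, (A,merge)→120480 …(+2); best=11080 via (B,hash)
  {BCF}: card=8000; try (F,hash)→10700, (F,merge)→12000, (C,hash)→20200, (C,nl_idx)→80200, (C,merge)→122450, (F,nl)→203000 …(+1); best=10700 via (F,hash)
  {BCE}: card=300; try (B,nl_idx)→3150, (E,hash)→5900, (E,nl_idx)→7300, (B,merge)→7850, (E,merge)→9350, (B,hash)→10650 …(+2); best=3150 via (B,nl_idx)
  {CDE}: card=150; try (C,nl_idx)→1950, (D,hash)→2250, (D,nl_idx)→2550, (D,merge)→3200, (C,merge)→4200, (C,hash)→4750 …(+2); best=1950 via (C,nl_idx)
  {ABCF}: card=16000; try (A,hash)→19180, (C,hash)→31080, (A,nl_idx)→74700, (A,merge)→122980, (C,nl_idx)→155080, (C,merge)→253330 …(+2); best=19180 via (A,hash)
  {BCEF}: card=4800; try (F,merge)→10150, (F,hash)→10650, (E,hash)→21100, (E,nl_idx)→79500, (F,nl)→123150, (E,merge)→124050 …(+1); best=10150 via (F,merge)
  {BCDE}: card=300; try (B,nl_idx)→3600, (D,hash)→4050, (D,nl_idx)→5250, (D,merge)→6500, (B,merge)→8300, (B,hash)→11100 …(+2); best=3600 via (B,nl_idx)
  {ABCEF}: card=9600; try (A,hash)→15430, (E,hash)→37580, (A,nl_idx)→48550, (A,merge)→77630, (E,nl_idx)→156780, (A,nl)→202150 …(+2); best=15430 via (A,hash)
  {BCDEF}: card=4800; try (F,merge)→10600, (F,hash)→11100, (D,hash)→15550, (D,nl_idx)→43750, (D,merge)→77700, (F,nl)→123600 …(+1); best=10600 via (F,merge)
  {ABCDEF}: card=9600; try (A,hash)→15880, (D,hash)→25630, (A,nl_idx)→49000, (A,merge)→78080, (D,nl_idx)→82630, (D,merge)→159780 …(+2); best=15880 via (A,hash)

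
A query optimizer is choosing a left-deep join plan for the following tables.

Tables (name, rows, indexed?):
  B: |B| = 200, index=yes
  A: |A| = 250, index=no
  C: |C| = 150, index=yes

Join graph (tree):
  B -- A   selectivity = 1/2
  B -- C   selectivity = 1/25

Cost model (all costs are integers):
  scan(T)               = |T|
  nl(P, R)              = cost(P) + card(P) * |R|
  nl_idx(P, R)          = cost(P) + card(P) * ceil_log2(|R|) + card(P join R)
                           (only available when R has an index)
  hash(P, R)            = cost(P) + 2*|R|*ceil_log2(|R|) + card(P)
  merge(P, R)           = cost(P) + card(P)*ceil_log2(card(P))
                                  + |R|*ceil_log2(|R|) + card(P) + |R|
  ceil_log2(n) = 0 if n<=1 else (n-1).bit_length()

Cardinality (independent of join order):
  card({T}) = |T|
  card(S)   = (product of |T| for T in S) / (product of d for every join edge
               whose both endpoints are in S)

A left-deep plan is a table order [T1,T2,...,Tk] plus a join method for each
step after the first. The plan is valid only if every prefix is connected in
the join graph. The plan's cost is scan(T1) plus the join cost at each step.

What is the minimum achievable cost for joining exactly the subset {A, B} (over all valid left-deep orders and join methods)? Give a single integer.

3700

Selinger DP over subsets of {A,B}:
  {B}: scan cost=200, card=200
  {A}: scan cost=250, card=250
  {AB}: card=25000; try (B,hash)→3700, (A,merge)→4250, (B,merge)→4300, (A,hash)→4400, (B,nl_idx)→27250, (A,nl)→50200 …(+1); best=3700 via (B,hash)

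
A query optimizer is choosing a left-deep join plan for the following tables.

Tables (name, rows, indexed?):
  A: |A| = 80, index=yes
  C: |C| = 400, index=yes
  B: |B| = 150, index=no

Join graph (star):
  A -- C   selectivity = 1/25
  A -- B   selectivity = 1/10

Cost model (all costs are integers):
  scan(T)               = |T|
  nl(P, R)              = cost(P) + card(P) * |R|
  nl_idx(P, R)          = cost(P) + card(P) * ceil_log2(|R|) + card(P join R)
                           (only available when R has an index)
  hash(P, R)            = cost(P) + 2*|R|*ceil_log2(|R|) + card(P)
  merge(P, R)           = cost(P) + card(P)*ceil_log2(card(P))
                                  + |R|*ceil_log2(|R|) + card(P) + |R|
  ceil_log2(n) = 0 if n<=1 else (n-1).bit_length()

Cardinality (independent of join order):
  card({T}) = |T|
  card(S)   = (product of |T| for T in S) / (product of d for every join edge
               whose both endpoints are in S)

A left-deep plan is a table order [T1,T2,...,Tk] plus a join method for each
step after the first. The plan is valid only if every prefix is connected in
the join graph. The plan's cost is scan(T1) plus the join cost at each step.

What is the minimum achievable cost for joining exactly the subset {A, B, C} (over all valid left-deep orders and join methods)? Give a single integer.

Selinger DP over subsets of {A,B,C}:
  {A}: scan cost=80, card=80
  {C}: scan cost=400, card=400
  {B}: scan cost=150, card=150
  {AC}: card=1280; try (A,hash)→1920, (C,nl_idx)→2080, (A,nl_idx)→4480, (C,merge)→4720, (A,merge)→5040, (C,hash)→7360 …(+2); best=1920 via (A,hash)
  {AB}: card=1200; try (A,hash)→1420, (B,merge)→2070, (A,merge)→2140, (A,nl_idx)→2400, (B,hash)→2560, (B,nl)→12080 …(+1); best=1420 via (A,hash)
  {ABC}: card=19200; try (B,hash)→5600, (C,hash)→9820, (B,merge)→18630, (C,merge)→19820, (C,nl_idx)→31420, (B,nl)→193920 …(+1); best=5600 via (B,hash)

5600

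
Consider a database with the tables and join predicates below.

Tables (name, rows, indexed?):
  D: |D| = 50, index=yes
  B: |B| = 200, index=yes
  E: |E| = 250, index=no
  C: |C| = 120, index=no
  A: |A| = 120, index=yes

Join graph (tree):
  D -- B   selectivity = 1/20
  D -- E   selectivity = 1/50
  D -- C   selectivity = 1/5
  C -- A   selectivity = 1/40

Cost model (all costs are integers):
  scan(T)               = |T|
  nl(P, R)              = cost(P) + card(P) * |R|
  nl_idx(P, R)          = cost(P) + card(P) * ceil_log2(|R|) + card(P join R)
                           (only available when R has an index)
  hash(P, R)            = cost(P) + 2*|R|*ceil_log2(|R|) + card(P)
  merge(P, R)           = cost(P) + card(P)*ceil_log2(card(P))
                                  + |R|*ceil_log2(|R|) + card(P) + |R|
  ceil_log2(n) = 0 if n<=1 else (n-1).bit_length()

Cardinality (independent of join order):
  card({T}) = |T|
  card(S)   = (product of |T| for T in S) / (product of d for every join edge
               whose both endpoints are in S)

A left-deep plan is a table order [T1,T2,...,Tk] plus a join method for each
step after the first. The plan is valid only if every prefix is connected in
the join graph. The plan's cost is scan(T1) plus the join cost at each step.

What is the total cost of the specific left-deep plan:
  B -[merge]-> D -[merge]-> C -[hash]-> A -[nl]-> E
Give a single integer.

9021990

step 1: scan B: cost=200, card=200
step 2: join D via merge
    card(P join D) = 200*50/(20) = 500
    cost = 200 + 200*8 + 50*6 + 200 + 50 = 2350
step 3: join C via merge
    card(P join C) = 500*120/(5) = 12000
    cost = 2350 + 500*9 + 120*7 + 500 + 120 = 8310
step 4: join A via hash
    card(P join A) = 12000*120/(40) = 36000
    cost = 8310 + 2*120*7 + 12000 = 21990
step 5: join E via nl
    card(P join E) = 36000*250/(50) = 180000
    cost = 21990 + 36000*250 = 9021990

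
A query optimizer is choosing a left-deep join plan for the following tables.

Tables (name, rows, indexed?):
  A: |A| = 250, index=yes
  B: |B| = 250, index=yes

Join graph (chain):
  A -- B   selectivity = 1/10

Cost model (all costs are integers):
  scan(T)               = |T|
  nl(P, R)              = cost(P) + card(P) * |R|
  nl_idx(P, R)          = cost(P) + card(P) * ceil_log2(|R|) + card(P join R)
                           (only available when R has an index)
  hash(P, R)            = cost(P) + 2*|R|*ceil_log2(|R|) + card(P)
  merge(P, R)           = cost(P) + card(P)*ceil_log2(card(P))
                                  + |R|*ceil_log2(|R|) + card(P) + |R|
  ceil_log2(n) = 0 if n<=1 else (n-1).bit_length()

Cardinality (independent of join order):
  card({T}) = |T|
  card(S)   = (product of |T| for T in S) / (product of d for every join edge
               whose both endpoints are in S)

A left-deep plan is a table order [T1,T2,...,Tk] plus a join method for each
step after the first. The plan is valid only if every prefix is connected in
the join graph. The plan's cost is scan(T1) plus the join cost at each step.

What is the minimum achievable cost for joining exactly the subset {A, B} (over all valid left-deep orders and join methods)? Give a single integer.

Selinger DP over subsets of {A,B}:
  {A}: scan cost=250, card=250
  {B}: scan cost=250, card=250
  {AB}: card=6250; try (B,hash)→4500, (A,hash)→4500, (B,merge)→4750, (A,merge)→4750, (B,nl_idx)→8500, (A,nl_idx)→8500 …(+2); best=4500 via (B,hash)

4500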